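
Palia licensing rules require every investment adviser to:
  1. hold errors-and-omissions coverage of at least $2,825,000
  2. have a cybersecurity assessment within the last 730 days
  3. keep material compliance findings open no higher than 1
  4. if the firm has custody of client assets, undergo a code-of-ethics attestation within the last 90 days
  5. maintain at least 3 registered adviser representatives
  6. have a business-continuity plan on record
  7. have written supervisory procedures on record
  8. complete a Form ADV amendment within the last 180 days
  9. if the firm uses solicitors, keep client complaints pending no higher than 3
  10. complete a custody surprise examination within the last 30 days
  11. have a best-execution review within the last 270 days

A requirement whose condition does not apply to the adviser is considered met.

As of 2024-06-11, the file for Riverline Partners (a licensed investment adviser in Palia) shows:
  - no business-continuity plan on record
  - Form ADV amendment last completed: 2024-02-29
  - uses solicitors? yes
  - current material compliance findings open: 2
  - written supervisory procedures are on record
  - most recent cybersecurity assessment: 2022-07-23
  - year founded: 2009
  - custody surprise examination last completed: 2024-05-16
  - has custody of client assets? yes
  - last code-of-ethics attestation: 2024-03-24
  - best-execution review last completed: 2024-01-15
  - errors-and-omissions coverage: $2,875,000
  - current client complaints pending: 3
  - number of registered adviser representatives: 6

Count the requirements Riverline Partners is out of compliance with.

1. errors-and-omissions coverage $2,875,000 ≥ $2,825,000 → met
2. cybersecurity assessment 689 days ago vs limit 730 → met
3. material compliance findings open 2 > 1 → not met
4. condition 'has custody of client assets' holds; code-of-ethics attestation 79 days ago vs limit 90 → met
5. registered adviser representatives 6 ≥ 3 → met
6. business-continuity plan absent → not met
7. written supervisory procedures present → met
8. Form ADV amendment 103 days ago vs limit 180 → met
9. condition 'uses solicitors' holds; client complaints pending 3 ≤ 3 → met
10. custody surprise examination 26 days ago vs limit 30 → met
11. best-execution review 148 days ago vs limit 270 → met
Not met: 2 of 11

2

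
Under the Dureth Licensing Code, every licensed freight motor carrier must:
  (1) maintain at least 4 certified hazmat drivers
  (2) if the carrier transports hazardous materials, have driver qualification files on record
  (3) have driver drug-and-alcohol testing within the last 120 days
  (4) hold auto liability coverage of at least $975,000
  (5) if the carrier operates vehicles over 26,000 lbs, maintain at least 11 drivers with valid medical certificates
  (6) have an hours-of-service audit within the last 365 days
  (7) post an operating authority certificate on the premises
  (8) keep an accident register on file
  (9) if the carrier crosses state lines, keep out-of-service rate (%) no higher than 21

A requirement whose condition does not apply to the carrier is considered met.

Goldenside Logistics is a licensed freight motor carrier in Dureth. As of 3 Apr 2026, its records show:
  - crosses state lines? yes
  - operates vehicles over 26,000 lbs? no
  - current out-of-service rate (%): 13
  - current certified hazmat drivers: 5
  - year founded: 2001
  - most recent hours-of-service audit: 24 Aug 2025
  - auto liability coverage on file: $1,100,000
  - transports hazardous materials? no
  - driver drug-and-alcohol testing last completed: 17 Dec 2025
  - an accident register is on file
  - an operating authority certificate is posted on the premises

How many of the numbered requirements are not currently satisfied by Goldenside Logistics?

1. certified hazmat drivers 5 ≥ 4 → met
2. condition 'transports hazardous materials' does not hold → requirement n/a → met
3. driver drug-and-alcohol testing 107 days ago vs limit 120 → met
4. auto liability coverage $1,100,000 ≥ $975,000 → met
5. condition 'operates vehicles over 26,000 lbs' does not hold → requirement n/a → met
6. hours-of-service audit 222 days ago vs limit 365 → met
7. operating authority certificate present → met
8. accident register present → met
9. condition 'crosses state lines' holds; out-of-service rate (%) 13 ≤ 21 → met
Not met: 0 of 9

0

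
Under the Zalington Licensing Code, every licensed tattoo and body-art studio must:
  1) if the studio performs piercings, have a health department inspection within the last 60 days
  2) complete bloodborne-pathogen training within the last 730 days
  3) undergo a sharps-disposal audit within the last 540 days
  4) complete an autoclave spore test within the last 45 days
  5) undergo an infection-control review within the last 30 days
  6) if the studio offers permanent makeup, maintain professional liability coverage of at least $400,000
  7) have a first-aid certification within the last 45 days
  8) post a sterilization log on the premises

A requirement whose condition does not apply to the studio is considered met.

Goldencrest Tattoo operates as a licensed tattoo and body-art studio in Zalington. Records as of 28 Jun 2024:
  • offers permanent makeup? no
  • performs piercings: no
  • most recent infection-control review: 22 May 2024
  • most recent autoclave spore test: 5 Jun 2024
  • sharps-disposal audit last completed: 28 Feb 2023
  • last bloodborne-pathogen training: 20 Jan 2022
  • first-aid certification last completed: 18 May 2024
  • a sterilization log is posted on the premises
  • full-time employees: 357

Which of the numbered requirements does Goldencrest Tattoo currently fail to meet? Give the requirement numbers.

2, 5

1. condition 'performs piercings' does not hold → requirement n/a → met
2. bloodborne-pathogen training 890 days ago vs limit 730 → not met
3. sharps-disposal audit 486 days ago vs limit 540 → met
4. autoclave spore test 23 days ago vs limit 45 → met
5. infection-control review 37 days ago vs limit 30 → not met
6. condition 'offers permanent makeup' does not hold → requirement n/a → met
7. first-aid certification 41 days ago vs limit 45 → met
8. sterilization log present → met
Not met: 2, 5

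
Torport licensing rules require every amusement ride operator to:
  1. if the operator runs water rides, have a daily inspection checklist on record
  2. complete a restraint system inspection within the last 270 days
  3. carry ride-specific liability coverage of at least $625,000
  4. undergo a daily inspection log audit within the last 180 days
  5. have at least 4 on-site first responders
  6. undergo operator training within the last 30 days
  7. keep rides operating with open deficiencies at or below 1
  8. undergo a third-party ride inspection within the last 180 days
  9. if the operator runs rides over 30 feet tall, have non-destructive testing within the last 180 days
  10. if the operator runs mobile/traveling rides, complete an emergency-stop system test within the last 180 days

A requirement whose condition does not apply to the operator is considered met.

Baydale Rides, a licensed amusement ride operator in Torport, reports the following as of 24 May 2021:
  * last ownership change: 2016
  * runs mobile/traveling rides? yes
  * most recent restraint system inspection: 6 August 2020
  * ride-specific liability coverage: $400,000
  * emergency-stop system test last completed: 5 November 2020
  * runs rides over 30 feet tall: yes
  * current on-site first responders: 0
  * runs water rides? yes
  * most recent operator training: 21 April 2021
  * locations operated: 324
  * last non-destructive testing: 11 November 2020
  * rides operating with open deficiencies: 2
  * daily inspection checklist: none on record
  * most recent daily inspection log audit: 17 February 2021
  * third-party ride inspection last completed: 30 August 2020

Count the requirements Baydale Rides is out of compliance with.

9

1. condition 'runs water rides' holds; daily inspection checklist absent → not met
2. restraint system inspection 291 days ago vs limit 270 → not met
3. ride-specific liability coverage $400,000 < $625,000 → not met
4. daily inspection log audit 96 days ago vs limit 180 → met
5. on-site first responders 0 < 4 → not met
6. operator training 33 days ago vs limit 30 → not met
7. rides operating with open deficiencies 2 > 1 → not met
8. third-party ride inspection 267 days ago vs limit 180 → not met
9. condition 'runs rides over 30 feet tall' holds; non-destructive testing 194 days ago vs limit 180 → not met
10. condition 'runs mobile/traveling rides' holds; emergency-stop system test 200 days ago vs limit 180 → not met
Not met: 9 of 10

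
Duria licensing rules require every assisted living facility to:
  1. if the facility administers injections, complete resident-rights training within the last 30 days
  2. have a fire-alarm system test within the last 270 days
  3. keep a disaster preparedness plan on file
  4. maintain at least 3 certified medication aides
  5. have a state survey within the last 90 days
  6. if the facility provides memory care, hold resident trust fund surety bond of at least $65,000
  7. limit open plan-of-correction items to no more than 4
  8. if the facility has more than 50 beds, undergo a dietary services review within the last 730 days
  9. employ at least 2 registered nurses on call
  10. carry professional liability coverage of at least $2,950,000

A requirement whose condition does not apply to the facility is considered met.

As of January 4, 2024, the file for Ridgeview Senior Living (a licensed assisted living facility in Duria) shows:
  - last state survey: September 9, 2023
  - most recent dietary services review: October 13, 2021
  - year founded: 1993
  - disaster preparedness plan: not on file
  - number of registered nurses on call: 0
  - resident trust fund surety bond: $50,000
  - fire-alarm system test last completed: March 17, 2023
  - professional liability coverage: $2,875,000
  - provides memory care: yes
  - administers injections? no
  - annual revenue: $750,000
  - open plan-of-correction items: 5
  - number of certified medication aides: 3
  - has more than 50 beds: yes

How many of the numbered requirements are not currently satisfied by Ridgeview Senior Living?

8

1. condition 'administers injections' does not hold → requirement n/a → met
2. fire-alarm system test 293 days ago vs limit 270 → not met
3. disaster preparedness plan absent → not met
4. certified medication aides 3 ≥ 3 → met
5. state survey 117 days ago vs limit 90 → not met
6. condition 'provides memory care' holds; resident trust fund surety bond $50,000 < $65,000 → not met
7. open plan-of-correction items 5 > 4 → not met
8. condition 'has more than 50 beds' holds; dietary services review 813 days ago vs limit 730 → not met
9. registered nurses on call 0 < 2 → not met
10. professional liability coverage $2,875,000 < $2,950,000 → not met
Not met: 8 of 10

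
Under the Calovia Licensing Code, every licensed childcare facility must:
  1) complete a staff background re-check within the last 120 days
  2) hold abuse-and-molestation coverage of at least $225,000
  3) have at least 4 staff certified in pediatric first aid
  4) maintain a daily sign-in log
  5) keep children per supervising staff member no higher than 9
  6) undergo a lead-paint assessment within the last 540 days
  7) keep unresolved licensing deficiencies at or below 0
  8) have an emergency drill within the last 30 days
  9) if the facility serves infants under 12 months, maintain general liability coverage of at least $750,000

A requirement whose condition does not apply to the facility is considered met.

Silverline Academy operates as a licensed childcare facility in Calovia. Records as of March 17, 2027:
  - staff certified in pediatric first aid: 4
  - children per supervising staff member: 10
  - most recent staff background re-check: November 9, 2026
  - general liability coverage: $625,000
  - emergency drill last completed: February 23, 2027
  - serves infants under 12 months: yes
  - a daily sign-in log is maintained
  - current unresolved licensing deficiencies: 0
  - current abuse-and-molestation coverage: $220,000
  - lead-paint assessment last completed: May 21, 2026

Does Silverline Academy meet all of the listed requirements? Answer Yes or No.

1. staff background re-check 128 days ago vs limit 120 → not met
2. abuse-and-molestation coverage $220,000 < $225,000 → not met
3. staff certified in pediatric first aid 4 ≥ 4 → met
4. daily sign-in log present → met
5. children per supervising staff member 10 > 9 → not met
6. lead-paint assessment 300 days ago vs limit 540 → met
7. unresolved licensing deficiencies 0 ≤ 0 → met
8. emergency drill 22 days ago vs limit 30 → met
9. condition 'serves infants under 12 months' holds; general liability coverage $625,000 < $750,000 → not met
Not met: 1, 2, 5, 9

No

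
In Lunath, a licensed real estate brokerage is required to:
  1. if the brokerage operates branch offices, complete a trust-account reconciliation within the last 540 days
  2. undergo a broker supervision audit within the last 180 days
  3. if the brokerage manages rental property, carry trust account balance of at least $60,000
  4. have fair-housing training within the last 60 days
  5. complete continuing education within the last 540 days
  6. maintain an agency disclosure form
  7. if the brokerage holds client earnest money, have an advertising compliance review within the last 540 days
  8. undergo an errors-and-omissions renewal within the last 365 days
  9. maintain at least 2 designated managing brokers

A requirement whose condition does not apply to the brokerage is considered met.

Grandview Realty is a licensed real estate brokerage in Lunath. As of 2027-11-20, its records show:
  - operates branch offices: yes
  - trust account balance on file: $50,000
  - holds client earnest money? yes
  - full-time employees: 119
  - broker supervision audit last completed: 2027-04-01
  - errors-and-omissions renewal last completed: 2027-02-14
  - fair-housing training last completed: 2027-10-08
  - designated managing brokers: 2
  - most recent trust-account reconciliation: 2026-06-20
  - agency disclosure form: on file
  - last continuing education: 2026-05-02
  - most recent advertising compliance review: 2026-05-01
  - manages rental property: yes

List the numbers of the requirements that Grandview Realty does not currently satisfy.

1. condition 'operates branch offices' holds; trust-account reconciliation 518 days ago vs limit 540 → met
2. broker supervision audit 233 days ago vs limit 180 → not met
3. condition 'manages rental property' holds; trust account balance $50,000 < $60,000 → not met
4. fair-housing training 43 days ago vs limit 60 → met
5. continuing education 567 days ago vs limit 540 → not met
6. agency disclosure form present → met
7. condition 'holds client earnest money' holds; advertising compliance review 568 days ago vs limit 540 → not met
8. errors-and-omissions renewal 279 days ago vs limit 365 → met
9. designated managing brokers 2 ≥ 2 → met
Not met: 2, 3, 5, 7

2, 3, 5, 7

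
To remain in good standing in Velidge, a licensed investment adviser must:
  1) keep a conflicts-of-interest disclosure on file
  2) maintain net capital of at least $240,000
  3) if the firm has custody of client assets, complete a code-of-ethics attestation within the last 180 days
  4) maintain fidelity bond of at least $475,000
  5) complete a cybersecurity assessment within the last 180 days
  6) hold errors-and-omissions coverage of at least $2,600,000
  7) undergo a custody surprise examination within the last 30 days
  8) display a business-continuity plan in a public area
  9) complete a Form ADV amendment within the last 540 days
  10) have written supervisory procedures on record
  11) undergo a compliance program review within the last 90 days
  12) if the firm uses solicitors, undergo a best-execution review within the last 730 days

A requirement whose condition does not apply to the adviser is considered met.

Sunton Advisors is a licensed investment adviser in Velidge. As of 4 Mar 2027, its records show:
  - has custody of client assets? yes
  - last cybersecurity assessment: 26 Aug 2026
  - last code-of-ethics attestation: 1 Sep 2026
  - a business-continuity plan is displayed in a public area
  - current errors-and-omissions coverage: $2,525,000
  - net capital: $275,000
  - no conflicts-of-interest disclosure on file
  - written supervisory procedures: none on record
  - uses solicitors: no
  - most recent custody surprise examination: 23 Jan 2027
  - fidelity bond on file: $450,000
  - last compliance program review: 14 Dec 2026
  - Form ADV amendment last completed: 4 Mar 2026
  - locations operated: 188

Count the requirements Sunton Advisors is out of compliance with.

7

1. conflicts-of-interest disclosure absent → not met
2. net capital $275,000 ≥ $240,000 → met
3. condition 'has custody of client assets' holds; code-of-ethics attestation 184 days ago vs limit 180 → not met
4. fidelity bond $450,000 < $475,000 → not met
5. cybersecurity assessment 190 days ago vs limit 180 → not met
6. errors-and-omissions coverage $2,525,000 < $2,600,000 → not met
7. custody surprise examination 40 days ago vs limit 30 → not met
8. business-continuity plan present → met
9. Form ADV amendment 365 days ago vs limit 540 → met
10. written supervisory procedures absent → not met
11. compliance program review 80 days ago vs limit 90 → met
12. condition 'uses solicitors' does not hold → requirement n/a → met
Not met: 7 of 12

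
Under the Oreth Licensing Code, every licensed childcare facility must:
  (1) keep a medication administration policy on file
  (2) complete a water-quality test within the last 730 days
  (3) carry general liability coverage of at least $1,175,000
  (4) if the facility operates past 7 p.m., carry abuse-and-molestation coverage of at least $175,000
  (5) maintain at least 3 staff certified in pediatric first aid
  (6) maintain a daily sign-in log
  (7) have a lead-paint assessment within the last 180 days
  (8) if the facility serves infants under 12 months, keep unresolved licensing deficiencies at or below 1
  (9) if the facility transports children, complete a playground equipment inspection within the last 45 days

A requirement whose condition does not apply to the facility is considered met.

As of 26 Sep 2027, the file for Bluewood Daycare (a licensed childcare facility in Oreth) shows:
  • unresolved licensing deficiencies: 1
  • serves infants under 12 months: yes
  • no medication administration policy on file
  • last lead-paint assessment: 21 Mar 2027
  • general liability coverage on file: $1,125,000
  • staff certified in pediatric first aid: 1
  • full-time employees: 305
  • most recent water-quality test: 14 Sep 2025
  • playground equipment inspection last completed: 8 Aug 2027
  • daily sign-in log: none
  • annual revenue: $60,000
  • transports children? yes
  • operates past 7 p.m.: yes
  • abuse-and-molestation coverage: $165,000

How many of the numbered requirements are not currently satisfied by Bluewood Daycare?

8

1. medication administration policy absent → not met
2. water-quality test 742 days ago vs limit 730 → not met
3. general liability coverage $1,125,000 < $1,175,000 → not met
4. condition 'operates past 7 p.m.' holds; abuse-and-molestation coverage $165,000 < $175,000 → not met
5. staff certified in pediatric first aid 1 < 3 → not met
6. daily sign-in log absent → not met
7. lead-paint assessment 189 days ago vs limit 180 → not met
8. condition 'serves infants under 12 months' holds; unresolved licensing deficiencies 1 ≤ 1 → met
9. condition 'transports children' holds; playground equipment inspection 49 days ago vs limit 45 → not met
Not met: 8 of 9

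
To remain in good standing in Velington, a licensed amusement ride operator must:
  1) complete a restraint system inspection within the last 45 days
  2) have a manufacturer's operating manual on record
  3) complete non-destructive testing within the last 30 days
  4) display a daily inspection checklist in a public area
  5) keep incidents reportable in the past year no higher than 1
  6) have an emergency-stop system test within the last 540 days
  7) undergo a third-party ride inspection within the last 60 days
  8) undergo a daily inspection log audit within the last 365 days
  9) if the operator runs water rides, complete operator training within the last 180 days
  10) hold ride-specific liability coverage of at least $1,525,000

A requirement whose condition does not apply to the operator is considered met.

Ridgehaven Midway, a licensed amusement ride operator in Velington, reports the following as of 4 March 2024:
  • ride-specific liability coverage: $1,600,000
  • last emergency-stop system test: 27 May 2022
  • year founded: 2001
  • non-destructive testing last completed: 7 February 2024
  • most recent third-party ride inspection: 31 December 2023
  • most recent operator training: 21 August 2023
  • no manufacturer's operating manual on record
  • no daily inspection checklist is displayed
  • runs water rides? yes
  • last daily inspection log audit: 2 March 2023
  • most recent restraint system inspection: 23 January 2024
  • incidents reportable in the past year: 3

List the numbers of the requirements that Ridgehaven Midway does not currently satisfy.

1. restraint system inspection 41 days ago vs limit 45 → met
2. manufacturer's operating manual absent → not met
3. non-destructive testing 26 days ago vs limit 30 → met
4. daily inspection checklist absent → not met
5. incidents reportable in the past year 3 > 1 → not met
6. emergency-stop system test 647 days ago vs limit 540 → not met
7. third-party ride inspection 64 days ago vs limit 60 → not met
8. daily inspection log audit 368 days ago vs limit 365 → not met
9. condition 'runs water rides' holds; operator training 196 days ago vs limit 180 → not met
10. ride-specific liability coverage $1,600,000 ≥ $1,525,000 → met
Not met: 2, 4, 5, 6, 7, 8, 9

2, 4, 5, 6, 7, 8, 9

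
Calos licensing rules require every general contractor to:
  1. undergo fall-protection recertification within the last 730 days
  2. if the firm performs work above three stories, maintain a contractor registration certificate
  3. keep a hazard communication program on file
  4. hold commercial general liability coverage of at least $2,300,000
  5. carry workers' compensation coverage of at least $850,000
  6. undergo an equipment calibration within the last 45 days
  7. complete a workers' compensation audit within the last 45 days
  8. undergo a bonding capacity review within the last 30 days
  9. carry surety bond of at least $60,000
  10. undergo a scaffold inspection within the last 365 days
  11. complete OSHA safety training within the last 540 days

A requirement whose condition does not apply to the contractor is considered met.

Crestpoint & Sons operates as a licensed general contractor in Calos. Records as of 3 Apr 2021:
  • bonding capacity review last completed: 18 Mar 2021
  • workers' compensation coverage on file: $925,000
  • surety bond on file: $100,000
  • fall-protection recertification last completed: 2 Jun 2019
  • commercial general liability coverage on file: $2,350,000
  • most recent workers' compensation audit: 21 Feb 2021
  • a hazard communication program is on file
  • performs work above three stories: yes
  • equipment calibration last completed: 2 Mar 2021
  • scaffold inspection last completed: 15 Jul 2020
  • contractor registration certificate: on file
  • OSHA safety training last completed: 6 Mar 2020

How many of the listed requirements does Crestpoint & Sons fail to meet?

0

1. fall-protection recertification 671 days ago vs limit 730 → met
2. condition 'performs work above three stories' holds; contractor registration certificate present → met
3. hazard communication program present → met
4. commercial general liability coverage $2,350,000 ≥ $2,300,000 → met
5. workers' compensation coverage $925,000 ≥ $850,000 → met
6. equipment calibration 32 days ago vs limit 45 → met
7. workers' compensation audit 41 days ago vs limit 45 → met
8. bonding capacity review 16 days ago vs limit 30 → met
9. surety bond $100,000 ≥ $60,000 → met
10. scaffold inspection 262 days ago vs limit 365 → met
11. OSHA safety training 393 days ago vs limit 540 → met
Not met: 0 of 11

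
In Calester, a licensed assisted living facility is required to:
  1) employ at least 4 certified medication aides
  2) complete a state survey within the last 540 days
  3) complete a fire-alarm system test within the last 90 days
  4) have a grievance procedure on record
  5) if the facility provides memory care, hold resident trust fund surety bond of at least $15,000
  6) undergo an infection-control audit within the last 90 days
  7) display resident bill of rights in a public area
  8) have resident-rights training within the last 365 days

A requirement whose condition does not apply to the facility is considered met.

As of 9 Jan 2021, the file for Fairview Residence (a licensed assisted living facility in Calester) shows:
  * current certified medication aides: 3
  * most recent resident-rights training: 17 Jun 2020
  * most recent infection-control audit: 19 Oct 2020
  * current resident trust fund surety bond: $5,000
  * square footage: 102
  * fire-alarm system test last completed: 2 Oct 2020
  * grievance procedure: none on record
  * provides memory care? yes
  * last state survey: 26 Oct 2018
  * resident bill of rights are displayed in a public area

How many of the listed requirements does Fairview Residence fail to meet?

5

1. certified medication aides 3 < 4 → not met
2. state survey 806 days ago vs limit 540 → not met
3. fire-alarm system test 99 days ago vs limit 90 → not met
4. grievance procedure absent → not met
5. condition 'provides memory care' holds; resident trust fund surety bond $5,000 < $15,000 → not met
6. infection-control audit 82 days ago vs limit 90 → met
7. resident bill of rights present → met
8. resident-rights training 206 days ago vs limit 365 → met
Not met: 5 of 8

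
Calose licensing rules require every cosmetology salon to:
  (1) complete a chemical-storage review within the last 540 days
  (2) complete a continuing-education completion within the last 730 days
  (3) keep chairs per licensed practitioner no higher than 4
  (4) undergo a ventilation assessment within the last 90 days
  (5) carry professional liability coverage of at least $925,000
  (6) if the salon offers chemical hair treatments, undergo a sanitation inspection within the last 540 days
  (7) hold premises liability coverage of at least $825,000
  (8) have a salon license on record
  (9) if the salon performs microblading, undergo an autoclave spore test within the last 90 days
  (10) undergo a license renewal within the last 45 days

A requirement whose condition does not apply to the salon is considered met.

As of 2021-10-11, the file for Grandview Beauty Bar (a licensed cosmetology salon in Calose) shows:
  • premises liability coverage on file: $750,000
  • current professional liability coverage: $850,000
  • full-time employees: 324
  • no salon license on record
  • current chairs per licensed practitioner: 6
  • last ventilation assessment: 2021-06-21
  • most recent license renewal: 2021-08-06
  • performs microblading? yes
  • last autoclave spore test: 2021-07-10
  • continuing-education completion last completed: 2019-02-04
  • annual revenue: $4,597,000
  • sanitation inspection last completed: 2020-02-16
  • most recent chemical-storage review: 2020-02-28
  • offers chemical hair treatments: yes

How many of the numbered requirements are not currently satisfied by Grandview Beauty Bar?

1. chemical-storage review 591 days ago vs limit 540 → not met
2. continuing-education completion 980 days ago vs limit 730 → not met
3. chairs per licensed practitioner 6 > 4 → not met
4. ventilation assessment 112 days ago vs limit 90 → not met
5. professional liability coverage $850,000 < $925,000 → not met
6. condition 'offers chemical hair treatments' holds; sanitation inspection 603 days ago vs limit 540 → not met
7. premises liability coverage $750,000 < $825,000 → not met
8. salon license absent → not met
9. condition 'performs microblading' holds; autoclave spore test 93 days ago vs limit 90 → not met
10. license renewal 66 days ago vs limit 45 → not met
Not met: 10 of 10

10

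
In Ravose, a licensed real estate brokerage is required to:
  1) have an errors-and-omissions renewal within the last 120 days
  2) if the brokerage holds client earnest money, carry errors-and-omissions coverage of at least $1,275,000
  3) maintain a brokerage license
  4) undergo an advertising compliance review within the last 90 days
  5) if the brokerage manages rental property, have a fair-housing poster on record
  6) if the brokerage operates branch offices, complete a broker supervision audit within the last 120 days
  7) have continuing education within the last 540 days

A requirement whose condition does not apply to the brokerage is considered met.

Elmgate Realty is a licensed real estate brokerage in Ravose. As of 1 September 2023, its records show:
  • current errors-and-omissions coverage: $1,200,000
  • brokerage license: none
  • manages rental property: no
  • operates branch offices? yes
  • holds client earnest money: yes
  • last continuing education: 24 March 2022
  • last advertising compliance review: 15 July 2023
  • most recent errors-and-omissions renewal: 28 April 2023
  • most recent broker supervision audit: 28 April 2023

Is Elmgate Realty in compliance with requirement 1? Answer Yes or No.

1. errors-and-omissions renewal 126 days ago vs limit 120 → not met

No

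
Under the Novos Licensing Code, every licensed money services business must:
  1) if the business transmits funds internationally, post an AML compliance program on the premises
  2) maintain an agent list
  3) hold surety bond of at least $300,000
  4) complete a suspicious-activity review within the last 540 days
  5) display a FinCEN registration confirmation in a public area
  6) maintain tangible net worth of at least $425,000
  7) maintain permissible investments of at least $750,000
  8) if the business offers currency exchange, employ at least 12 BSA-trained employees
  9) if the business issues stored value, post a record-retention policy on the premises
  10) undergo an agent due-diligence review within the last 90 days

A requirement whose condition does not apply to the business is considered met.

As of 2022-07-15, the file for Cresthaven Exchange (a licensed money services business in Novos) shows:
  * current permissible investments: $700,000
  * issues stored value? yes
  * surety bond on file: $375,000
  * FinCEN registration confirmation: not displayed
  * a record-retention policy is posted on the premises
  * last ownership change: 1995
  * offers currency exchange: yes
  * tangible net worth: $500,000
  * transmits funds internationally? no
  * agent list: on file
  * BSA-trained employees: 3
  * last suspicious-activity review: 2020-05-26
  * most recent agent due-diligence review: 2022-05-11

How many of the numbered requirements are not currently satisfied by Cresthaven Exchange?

4

1. condition 'transmits funds internationally' does not hold → requirement n/a → met
2. agent list present → met
3. surety bond $375,000 ≥ $300,000 → met
4. suspicious-activity review 780 days ago vs limit 540 → not met
5. FinCEN registration confirmation absent → not met
6. tangible net worth $500,000 ≥ $425,000 → met
7. permissible investments $700,000 < $750,000 → not met
8. condition 'offers currency exchange' holds; BSA-trained employees 3 < 12 → not met
9. condition 'issues stored value' holds; record-retention policy present → met
10. agent due-diligence review 65 days ago vs limit 90 → met
Not met: 4 of 10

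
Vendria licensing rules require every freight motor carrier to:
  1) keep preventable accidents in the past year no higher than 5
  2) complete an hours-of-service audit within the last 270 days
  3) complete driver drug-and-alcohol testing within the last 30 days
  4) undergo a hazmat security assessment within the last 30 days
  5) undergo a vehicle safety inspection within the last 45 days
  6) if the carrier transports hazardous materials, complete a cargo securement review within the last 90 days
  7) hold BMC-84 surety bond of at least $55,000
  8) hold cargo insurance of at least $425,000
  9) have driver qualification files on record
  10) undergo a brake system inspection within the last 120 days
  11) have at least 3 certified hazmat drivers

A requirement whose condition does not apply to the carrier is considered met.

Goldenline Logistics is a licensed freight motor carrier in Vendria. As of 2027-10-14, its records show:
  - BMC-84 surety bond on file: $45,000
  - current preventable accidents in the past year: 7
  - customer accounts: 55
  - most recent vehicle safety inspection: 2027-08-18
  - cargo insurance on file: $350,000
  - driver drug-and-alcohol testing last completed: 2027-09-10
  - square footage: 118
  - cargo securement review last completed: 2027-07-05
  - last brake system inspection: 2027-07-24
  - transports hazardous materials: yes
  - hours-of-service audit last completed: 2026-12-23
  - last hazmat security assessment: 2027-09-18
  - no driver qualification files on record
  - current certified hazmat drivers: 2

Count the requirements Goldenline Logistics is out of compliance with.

1. preventable accidents in the past year 7 > 5 → not met
2. hours-of-service audit 295 days ago vs limit 270 → not met
3. driver drug-and-alcohol testing 34 days ago vs limit 30 → not met
4. hazmat security assessment 26 days ago vs limit 30 → met
5. vehicle safety inspection 57 days ago vs limit 45 → not met
6. condition 'transports hazardous materials' holds; cargo securement review 101 days ago vs limit 90 → not met
7. BMC-84 surety bond $45,000 < $55,000 → not met
8. cargo insurance $350,000 < $425,000 → not met
9. driver qualification files absent → not met
10. brake system inspection 82 days ago vs limit 120 → met
11. certified hazmat drivers 2 < 3 → not met
Not met: 9 of 11

9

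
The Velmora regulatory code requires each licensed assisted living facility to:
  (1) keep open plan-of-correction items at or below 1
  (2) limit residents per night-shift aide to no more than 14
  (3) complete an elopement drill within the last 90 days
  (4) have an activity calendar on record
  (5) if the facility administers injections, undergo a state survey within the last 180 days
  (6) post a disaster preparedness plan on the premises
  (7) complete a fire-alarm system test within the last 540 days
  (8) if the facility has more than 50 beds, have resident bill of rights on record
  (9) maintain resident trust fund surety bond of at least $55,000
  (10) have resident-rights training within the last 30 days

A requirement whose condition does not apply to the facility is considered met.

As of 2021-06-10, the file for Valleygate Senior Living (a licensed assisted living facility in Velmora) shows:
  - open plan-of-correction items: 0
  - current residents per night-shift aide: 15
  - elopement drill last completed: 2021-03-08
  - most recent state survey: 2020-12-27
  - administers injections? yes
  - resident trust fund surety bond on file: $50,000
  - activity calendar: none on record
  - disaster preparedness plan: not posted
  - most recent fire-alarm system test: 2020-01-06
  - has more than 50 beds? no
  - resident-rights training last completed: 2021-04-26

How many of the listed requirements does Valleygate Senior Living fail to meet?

1. open plan-of-correction items 0 ≤ 1 → met
2. residents per night-shift aide 15 > 14 → not met
3. elopement drill 94 days ago vs limit 90 → not met
4. activity calendar absent → not met
5. condition 'administers injections' holds; state survey 165 days ago vs limit 180 → met
6. disaster preparedness plan absent → not met
7. fire-alarm system test 521 days ago vs limit 540 → met
8. condition 'has more than 50 beds' does not hold → requirement n/a → met
9. resident trust fund surety bond $50,000 < $55,000 → not met
10. resident-rights training 45 days ago vs limit 30 → not met
Not met: 6 of 10

6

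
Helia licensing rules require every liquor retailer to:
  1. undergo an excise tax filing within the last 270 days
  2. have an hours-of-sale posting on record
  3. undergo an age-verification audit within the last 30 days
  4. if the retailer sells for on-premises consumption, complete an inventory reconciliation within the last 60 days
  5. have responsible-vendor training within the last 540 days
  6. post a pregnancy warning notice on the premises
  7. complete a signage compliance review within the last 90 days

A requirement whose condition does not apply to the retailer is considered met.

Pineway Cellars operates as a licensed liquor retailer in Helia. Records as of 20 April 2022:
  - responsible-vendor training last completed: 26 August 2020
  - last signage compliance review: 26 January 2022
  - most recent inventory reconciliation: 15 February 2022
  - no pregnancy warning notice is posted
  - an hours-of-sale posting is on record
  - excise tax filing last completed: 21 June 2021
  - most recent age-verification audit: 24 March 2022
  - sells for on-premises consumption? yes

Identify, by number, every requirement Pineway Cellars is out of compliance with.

1. excise tax filing 303 days ago vs limit 270 → not met
2. hours-of-sale posting present → met
3. age-verification audit 27 days ago vs limit 30 → met
4. condition 'sells for on-premises consumption' holds; inventory reconciliation 64 days ago vs limit 60 → not met
5. responsible-vendor training 602 days ago vs limit 540 → not met
6. pregnancy warning notice absent → not met
7. signage compliance review 84 days ago vs limit 90 → met
Not met: 1, 4, 5, 6

1, 4, 5, 6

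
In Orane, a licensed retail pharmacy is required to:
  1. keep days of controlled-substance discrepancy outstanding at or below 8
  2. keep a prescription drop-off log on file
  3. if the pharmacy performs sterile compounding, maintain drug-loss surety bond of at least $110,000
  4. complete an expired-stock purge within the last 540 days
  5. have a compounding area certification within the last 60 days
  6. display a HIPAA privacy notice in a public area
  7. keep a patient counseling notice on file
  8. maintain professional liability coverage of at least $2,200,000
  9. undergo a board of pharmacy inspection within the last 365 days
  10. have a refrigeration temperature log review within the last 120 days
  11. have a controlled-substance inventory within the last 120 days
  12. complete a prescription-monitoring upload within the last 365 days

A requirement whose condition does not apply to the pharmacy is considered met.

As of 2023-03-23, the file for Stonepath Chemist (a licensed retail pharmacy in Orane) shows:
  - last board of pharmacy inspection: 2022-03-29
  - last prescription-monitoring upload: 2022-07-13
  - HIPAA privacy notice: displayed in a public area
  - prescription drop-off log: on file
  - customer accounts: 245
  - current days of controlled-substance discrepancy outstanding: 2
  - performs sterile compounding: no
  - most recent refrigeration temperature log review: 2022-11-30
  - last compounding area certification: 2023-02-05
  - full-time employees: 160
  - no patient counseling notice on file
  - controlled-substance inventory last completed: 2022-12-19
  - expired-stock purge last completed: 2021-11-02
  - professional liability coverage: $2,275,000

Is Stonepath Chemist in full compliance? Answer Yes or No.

1. days of controlled-substance discrepancy outstanding 2 ≤ 8 → met
2. prescription drop-off log present → met
3. condition 'performs sterile compounding' does not hold → requirement n/a → met
4. expired-stock purge 506 days ago vs limit 540 → met
5. compounding area certification 46 days ago vs limit 60 → met
6. HIPAA privacy notice present → met
7. patient counseling notice absent → not met
8. professional liability coverage $2,275,000 ≥ $2,200,000 → met
9. board of pharmacy inspection 359 days ago vs limit 365 → met
10. refrigeration temperature log review 113 days ago vs limit 120 → met
11. controlled-substance inventory 94 days ago vs limit 120 → met
12. prescription-monitoring upload 253 days ago vs limit 365 → met
Not met: 7

No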